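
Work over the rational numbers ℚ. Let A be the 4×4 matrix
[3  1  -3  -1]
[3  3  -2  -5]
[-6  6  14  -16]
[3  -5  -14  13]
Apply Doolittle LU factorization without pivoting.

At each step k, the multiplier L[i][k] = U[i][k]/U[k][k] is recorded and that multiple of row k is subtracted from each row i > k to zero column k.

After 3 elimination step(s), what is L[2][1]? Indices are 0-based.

k=0: U[0][0]=3
  eliminate (1,0): mult=1, new row 1: (0, 2, 1, -4); set L[1][0]=1
  eliminate (2,0): mult=-2, new row 2: (0, 8, 8, -18); set L[2][0]=-2
  eliminate (3,0): mult=1, new row 3: (0, -6, -11, 14); set L[3][0]=1
k=1: U[1][1]=2
  eliminate (2,1): mult=4, new row 2: (0, 0, 4, -2); set L[2][1]=4
  eliminate (3,1): mult=-3, new row 3: (0, 0, -8, 2); set L[3][1]=-3
k=2: U[2][2]=4
  eliminate (3,2): mult=-2, new row 3: (0, 0, 0, -2); set L[3][2]=-2

L[2][1] = 4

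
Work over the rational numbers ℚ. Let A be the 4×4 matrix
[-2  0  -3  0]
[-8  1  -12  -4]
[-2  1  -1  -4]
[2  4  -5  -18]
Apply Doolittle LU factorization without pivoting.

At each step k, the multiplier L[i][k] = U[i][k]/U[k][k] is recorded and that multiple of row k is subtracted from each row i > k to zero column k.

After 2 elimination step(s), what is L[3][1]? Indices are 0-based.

k=0: U[0][0]=-2
  eliminate (1,0): mult=4, new row 1: (0, 1, 0, -4); set L[1][0]=4
  eliminate (2,0): mult=1, new row 2: (0, 1, 2, -4); set L[2][0]=1
  eliminate (3,0): mult=-1, new row 3: (0, 4, -8, -18); set L[3][0]=-1
k=1: U[1][1]=1
  eliminate (2,1): mult=1, new row 2: (0, 0, 2, 0); set L[2][1]=1
  eliminate (3,1): mult=4, new row 3: (0, 0, -8, -2); set L[3][1]=4

L[3][1] = 4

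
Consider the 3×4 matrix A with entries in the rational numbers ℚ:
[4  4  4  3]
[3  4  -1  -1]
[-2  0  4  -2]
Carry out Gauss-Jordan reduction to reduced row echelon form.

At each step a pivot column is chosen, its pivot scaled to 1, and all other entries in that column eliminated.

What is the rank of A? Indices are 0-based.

rank = 3

[1] R0 /= 4  ⇒  (1, 1, 1, 3/4)
     R1 -= 3·R0  ⇒  (0, 1, -4, -13/4)
     R2 -= -2·R0  ⇒  (0, 2, 6, -1/2)
[2] R1 /= 1  ⇒  (0, 1, -4, -13/4)
     R0 -= 1·R1  ⇒  (1, 0, 5, 4)
     R2 -= 2·R1  ⇒  (0, 0, 14, 6)
[3] R2 /= 14  ⇒  (0, 0, 1, 3/7)
     R0 -= 5·R2  ⇒  (1, 0, 0, 13/7)
     R1 -= -4·R2  ⇒  (0, 1, 0, -43/28)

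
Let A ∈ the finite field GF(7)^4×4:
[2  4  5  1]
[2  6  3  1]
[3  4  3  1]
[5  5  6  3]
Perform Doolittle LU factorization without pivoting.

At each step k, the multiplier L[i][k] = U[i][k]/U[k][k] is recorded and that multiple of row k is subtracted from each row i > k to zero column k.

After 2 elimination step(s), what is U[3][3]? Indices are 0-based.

U[3][3] = 4

Step 1: pivot at (0,0) is 2.
  row1 ← row1 − (1)·row0  ⇒  L[1][0]=1, U row1=(0, 2, 5, 0)
  row2 ← row2 − (5)·row0  ⇒  L[2][0]=5, U row2=(0, 5, 6, 3)
  row3 ← row3 − (6)·row0  ⇒  L[3][0]=6, U row3=(0, 2, 4, 4)
Step 2: pivot at (1,1) is 2.
  row2 ← row2 − (6)·row1  ⇒  L[2][1]=6, U row2=(0, 0, 4, 3)
  row3 ← row3 − (1)·row1  ⇒  L[3][1]=1, U row3=(0, 0, 6, 4)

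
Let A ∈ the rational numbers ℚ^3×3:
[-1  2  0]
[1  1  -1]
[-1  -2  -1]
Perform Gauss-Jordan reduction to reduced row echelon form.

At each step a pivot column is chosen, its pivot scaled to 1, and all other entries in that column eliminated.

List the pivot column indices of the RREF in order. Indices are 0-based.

pivot columns: 0, 1, 2

[1] R0 /= -1  ⇒  (1, -2, 0)
     R1 -= 1·R0  ⇒  (0, 3, -1)
     R2 -= -1·R0  ⇒  (0, -4, -1)
[2] R1 /= 3  ⇒  (0, 1, -1/3)
     R0 -= -2·R1  ⇒  (1, 0, -2/3)
     R2 -= -4·R1  ⇒  (0, 0, -7/3)
[3] R2 /= -7/3  ⇒  (0, 0, 1)
     R0 -= -2/3·R2  ⇒  (1, 0, 0)
     R1 -= -1/3·R2  ⇒  (0, 1, 0)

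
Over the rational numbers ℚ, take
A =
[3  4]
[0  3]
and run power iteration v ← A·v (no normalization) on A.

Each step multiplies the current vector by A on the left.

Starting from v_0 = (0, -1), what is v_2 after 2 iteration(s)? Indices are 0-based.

v_0 = (0, -1).
v_1 = A·v_0 = (-4, -3).
v_2 = A·v_1 = (-24, -9).

v_2 = (-24, -9)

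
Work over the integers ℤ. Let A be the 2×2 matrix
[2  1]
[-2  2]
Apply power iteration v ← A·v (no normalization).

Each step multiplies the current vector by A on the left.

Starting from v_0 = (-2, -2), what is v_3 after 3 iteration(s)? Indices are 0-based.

v_0 = (-2, -2).
v_1 = A·v_0 = (-6, 0).
v_2 = A·v_1 = (-12, 12).
v_3 = A·v_2 = (-12, 48).

v_3 = (-12, 48)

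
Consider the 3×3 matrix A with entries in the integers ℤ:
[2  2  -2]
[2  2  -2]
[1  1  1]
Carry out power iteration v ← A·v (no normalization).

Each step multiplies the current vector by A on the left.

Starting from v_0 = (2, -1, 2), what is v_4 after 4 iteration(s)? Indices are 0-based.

v_4 = (-158, -158, -137)

v_0 = (2, -1, 2).
v_1 = A·v_0 = (-2, -2, 3).
v_2 = A·v_1 = (-14, -14, -1).
v_3 = A·v_2 = (-54, -54, -29).
v_4 = A·v_3 = (-158, -158, -137).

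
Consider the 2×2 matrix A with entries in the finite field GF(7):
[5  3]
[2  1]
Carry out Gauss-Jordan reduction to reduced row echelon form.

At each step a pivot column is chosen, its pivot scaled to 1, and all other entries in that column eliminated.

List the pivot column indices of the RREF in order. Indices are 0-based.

pivot columns: 0, 1

step 1: normalize row 0 (÷5) = (1, 2)
  row 1: subtract 2×row0 = (0, 4)
step 2: normalize row 1 (÷4) = (0, 1)
  row 0: subtract 2×row1 = (1, 0)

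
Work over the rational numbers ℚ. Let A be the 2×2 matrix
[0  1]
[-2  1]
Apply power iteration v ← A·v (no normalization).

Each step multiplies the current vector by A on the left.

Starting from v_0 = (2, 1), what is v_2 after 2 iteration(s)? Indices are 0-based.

v_0 = (2, 1).
v_1 = A·v_0 = (1, -3).
v_2 = A·v_1 = (-3, -5).

v_2 = (-3, -5)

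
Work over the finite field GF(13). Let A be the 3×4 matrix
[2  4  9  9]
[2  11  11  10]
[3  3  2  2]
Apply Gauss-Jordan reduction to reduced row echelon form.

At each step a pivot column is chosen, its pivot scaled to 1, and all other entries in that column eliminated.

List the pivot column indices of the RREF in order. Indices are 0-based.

[1] R0 /= 2  ⇒  (1, 2, 11, 11)
     R1 -= 2·R0  ⇒  (0, 7, 2, 1)
     R2 -= 3·R0  ⇒  (0, 10, 8, 8)
[2] R1 /= 7  ⇒  (0, 1, 4, 2)
     R0 -= 2·R1  ⇒  (1, 0, 3, 7)
     R2 -= 10·R1  ⇒  (0, 0, 7, 1)
[3] R2 /= 7  ⇒  (0, 0, 1, 2)
     R0 -= 3·R2  ⇒  (1, 0, 0, 1)
     R1 -= 4·R2  ⇒  (0, 1, 0, 7)

pivot columns: 0, 1, 2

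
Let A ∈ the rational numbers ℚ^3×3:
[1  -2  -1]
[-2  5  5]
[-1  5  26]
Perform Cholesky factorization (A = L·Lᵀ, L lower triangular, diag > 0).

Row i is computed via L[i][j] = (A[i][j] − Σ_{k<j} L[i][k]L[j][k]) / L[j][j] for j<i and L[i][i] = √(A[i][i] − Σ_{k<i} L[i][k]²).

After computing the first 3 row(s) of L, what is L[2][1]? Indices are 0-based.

Step 1: L[0][0] = √(1) = 1.
  L[1][0] = (-2) / L[0][0] = -2.
Step 2: L[1][1] = √(1) = 1.
  L[2][0] = (-1) / L[0][0] = -1.
  L[2][1] = (3) / L[1][1] = 3.
Step 3: L[2][2] = √(16) = 4.

L[2][1] = 3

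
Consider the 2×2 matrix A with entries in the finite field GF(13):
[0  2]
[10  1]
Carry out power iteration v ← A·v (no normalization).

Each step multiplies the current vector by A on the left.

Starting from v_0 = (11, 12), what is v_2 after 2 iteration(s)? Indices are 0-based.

v_2 = (10, 11)

v_0 = (11, 12).
v_1 = A·v_0 = (11, 5).
v_2 = A·v_1 = (10, 11).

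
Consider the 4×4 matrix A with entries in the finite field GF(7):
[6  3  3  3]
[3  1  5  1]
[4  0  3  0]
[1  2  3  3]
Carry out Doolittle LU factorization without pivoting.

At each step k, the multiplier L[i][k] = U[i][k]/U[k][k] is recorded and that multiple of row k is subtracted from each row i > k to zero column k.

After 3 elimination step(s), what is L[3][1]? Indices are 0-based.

L[3][1] = 4

k=0: U[0][0]=6
  eliminate (1,0): mult=4, new row 1: (0, 3, 0, 3); set L[1][0]=4
  eliminate (2,0): mult=3, new row 2: (0, 5, 1, 5); set L[2][0]=3
  eliminate (3,0): mult=6, new row 3: (0, 5, 6, 6); set L[3][0]=6
k=1: U[1][1]=3
  eliminate (2,1): mult=4, new row 2: (0, 0, 1, 0); set L[2][1]=4
  eliminate (3,1): mult=4, new row 3: (0, 0, 6, 1); set L[3][1]=4
k=2: U[2][2]=1
  eliminate (3,2): mult=6, new row 3: (0, 0, 0, 1); set L[3][2]=6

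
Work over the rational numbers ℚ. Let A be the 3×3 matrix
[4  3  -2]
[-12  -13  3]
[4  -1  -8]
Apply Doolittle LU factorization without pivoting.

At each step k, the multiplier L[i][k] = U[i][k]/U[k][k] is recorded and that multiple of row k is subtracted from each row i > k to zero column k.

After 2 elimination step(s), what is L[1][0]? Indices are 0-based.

L[1][0] = -3

Step 1: pivot at (0,0) is 4.
  row1 ← row1 − (-3)·row0  ⇒  L[1][0]=-3, U row1=(0, -4, -3)
  row2 ← row2 − (1)·row0  ⇒  L[2][0]=1, U row2=(0, -4, -6)
Step 2: pivot at (1,1) is -4.
  row2 ← row2 − (1)·row1  ⇒  L[2][1]=1, U row2=(0, 0, -3)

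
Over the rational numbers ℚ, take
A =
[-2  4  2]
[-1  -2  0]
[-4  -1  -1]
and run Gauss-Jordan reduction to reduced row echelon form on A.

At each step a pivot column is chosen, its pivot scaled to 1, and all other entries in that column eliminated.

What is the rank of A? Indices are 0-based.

rank = 3

[1] R0 /= -2  ⇒  (1, -2, -1)
     R1 -= -1·R0  ⇒  (0, -4, -1)
     R2 -= -4·R0  ⇒  (0, -9, -5)
[2] R1 /= -4  ⇒  (0, 1, 1/4)
     R0 -= -2·R1  ⇒  (1, 0, -1/2)
     R2 -= -9·R1  ⇒  (0, 0, -11/4)
[3] R2 /= -11/4  ⇒  (0, 0, 1)
     R0 -= -1/2·R2  ⇒  (1, 0, 0)
     R1 -= 1/4·R2  ⇒  (0, 1, 0)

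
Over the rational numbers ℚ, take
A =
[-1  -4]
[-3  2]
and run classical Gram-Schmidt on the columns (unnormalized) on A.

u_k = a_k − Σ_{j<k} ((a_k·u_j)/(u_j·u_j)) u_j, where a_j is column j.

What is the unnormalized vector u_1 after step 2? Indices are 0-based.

u_1 = (-21/5, 7/5)

Step 1: u_0 = a_0 = (-1, -3).
Step 2: u_1 = a_1 − (-1/5)·u_0 = (-21/5, 7/5).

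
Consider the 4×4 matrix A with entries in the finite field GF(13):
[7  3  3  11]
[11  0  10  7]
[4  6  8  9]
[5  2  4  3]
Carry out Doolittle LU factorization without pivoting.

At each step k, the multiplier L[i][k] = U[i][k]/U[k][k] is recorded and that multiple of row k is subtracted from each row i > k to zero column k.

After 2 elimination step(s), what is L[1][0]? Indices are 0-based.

L[1][0] = 9

[col 0] pivot 7
  R1 -= 9*R0 → (0, 12, 9, 12)  (L[1][0] := 9)
  R2 -= 8*R0 → (0, 8, 10, 12)  (L[2][0] := 8)
  R3 -= 10*R0 → (0, 11, 0, 10)  (L[3][0] := 10)
[col 1] pivot 12
  R2 -= 5*R1 → (0, 0, 4, 4)  (L[2][1] := 5)
  R3 -= 2*R1 → (0, 0, 8, 12)  (L[3][1] := 2)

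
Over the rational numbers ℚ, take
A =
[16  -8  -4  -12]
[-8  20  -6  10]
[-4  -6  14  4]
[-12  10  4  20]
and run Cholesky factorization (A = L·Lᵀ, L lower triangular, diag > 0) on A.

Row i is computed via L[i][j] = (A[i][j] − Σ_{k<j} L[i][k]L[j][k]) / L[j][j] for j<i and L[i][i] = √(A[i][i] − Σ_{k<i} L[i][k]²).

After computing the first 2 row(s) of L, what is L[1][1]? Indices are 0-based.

Step 1: L[0][0] = √(16) = 4.
  L[1][0] = (-8) / L[0][0] = -2.
Step 2: L[1][1] = √(16) = 4.

L[1][1] = 4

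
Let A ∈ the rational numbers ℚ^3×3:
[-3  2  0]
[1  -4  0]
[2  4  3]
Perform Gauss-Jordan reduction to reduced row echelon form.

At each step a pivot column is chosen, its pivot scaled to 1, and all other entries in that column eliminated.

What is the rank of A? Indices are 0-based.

step 1: normalize row 0 (÷-3) = (1, -2/3, 0)
  row 1: subtract 1×row0 = (0, -10/3, 0)
  row 2: subtract 2×row0 = (0, 16/3, 3)
step 2: normalize row 1 (÷-10/3) = (0, 1, 0)
  row 0: subtract -2/3×row1 = (1, 0, 0)
  row 2: subtract 16/3×row1 = (0, 0, 3)
step 3: normalize row 2 (÷3) = (0, 0, 1)

rank = 3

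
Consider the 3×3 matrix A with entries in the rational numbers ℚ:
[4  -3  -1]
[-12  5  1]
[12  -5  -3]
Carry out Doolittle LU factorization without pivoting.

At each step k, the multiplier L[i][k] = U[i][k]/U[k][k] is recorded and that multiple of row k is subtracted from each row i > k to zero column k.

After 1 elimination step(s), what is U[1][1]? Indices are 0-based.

Step 1: pivot at (0,0) is 4.
  row1 ← row1 − (-3)·row0  ⇒  L[1][0]=-3, U row1=(0, -4, -2)
  row2 ← row2 − (3)·row0  ⇒  L[2][0]=3, U row2=(0, 4, 0)

U[1][1] = -4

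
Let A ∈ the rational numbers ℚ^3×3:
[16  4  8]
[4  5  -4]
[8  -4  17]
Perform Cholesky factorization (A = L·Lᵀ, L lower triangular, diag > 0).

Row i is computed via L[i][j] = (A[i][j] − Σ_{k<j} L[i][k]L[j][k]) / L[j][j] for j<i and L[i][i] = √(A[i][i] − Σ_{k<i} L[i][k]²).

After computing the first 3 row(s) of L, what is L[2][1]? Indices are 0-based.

L[2][1] = -3

Step 1: L[0][0] = √(16) = 4.
  L[1][0] = (4) / L[0][0] = 1.
Step 2: L[1][1] = √(4) = 2.
  L[2][0] = (8) / L[0][0] = 2.
  L[2][1] = (-6) / L[1][1] = -3.
Step 3: L[2][2] = √(4) = 2.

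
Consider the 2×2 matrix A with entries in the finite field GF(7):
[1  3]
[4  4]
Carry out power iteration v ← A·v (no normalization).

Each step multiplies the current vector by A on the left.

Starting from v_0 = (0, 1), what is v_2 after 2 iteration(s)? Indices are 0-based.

v_2 = (1, 0)

v_0 = (0, 1).
v_1 = A·v_0 = (3, 4).
v_2 = A·v_1 = (1, 0).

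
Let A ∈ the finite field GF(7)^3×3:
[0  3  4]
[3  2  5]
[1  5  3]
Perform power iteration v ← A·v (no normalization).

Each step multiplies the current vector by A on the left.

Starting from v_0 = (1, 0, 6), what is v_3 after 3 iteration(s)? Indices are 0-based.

v_0 = (1, 0, 6).
v_1 = A·v_0 = (3, 5, 5).
v_2 = A·v_1 = (0, 2, 1).
v_3 = A·v_2 = (3, 2, 6).

v_3 = (3, 2, 6)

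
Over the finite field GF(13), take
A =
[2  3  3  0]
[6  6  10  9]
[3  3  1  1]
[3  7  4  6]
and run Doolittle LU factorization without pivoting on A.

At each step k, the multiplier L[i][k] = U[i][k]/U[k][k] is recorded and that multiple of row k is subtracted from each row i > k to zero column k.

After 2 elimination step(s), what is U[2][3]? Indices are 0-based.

[col 0] pivot 2
  R1 -= 3*R0 → (0, 10, 1, 9)  (L[1][0] := 3)
  R2 -= 8*R0 → (0, 5, 3, 1)  (L[2][0] := 8)
  R3 -= 8*R0 → (0, 9, 6, 6)  (L[3][0] := 8)
[col 1] pivot 10
  R2 -= 7*R1 → (0, 0, 9, 3)  (L[2][1] := 7)
  R3 -= 10*R1 → (0, 0, 9, 7)  (L[3][1] := 10)

U[2][3] = 3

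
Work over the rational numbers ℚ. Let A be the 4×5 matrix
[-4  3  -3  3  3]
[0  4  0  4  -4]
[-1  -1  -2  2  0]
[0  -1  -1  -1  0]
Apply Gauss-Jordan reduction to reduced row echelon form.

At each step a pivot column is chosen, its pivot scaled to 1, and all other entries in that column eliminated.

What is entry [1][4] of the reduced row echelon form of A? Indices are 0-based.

M[1][4] = -7/12

pivot(0,0)=-4: scale R0 → (1, -3/4, 3/4, -3/4, -3/4)
  clear (2,0): R2 −= (-1)R0 → (0, -7/4, -5/4, 5/4, -3/4)
pivot(1,1)=4: scale R1 → (0, 1, 0, 1, -1)
  clear (0,1): R0 −= (-3/4)R1 → (1, 0, 3/4, 0, -3/2)
  clear (2,1): R2 −= (-7/4)R1 → (0, 0, -5/4, 3, -5/2)
  clear (3,1): R3 −= (-1)R1 → (0, 0, -1, 0, -1)
pivot(2,2)=-5/4: scale R2 → (0, 0, 1, -12/5, 2)
  clear (0,2): R0 −= (3/4)R2 → (1, 0, 0, 9/5, -3)
  clear (3,2): R3 −= (-1)R2 → (0, 0, 0, -12/5, 1)
pivot(3,3)=-12/5: scale R3 → (0, 0, 0, 1, -5/12)
  clear (0,3): R0 −= (9/5)R3 → (1, 0, 0, 0, -9/4)
  clear (1,3): R1 −= (1)R3 → (0, 1, 0, 0, -7/12)
  clear (2,3): R2 −= (-12/5)R3 → (0, 0, 1, 0, 1)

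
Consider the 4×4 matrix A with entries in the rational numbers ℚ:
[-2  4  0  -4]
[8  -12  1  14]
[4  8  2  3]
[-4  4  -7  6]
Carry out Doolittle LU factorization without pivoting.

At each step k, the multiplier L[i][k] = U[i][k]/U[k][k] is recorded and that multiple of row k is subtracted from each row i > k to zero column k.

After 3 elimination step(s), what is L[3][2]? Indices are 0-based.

k=0: U[0][0]=-2
  eliminate (1,0): mult=-4, new row 1: (0, 4, 1, -2); set L[1][0]=-4
  eliminate (2,0): mult=-2, new row 2: (0, 16, 2, -5); set L[2][0]=-2
  eliminate (3,0): mult=2, new row 3: (0, -4, -7, 14); set L[3][0]=2
k=1: U[1][1]=4
  eliminate (2,1): mult=4, new row 2: (0, 0, -2, 3); set L[2][1]=4
  eliminate (3,1): mult=-1, new row 3: (0, 0, -6, 12); set L[3][1]=-1
k=2: U[2][2]=-2
  eliminate (3,2): mult=3, new row 3: (0, 0, 0, 3); set L[3][2]=3

L[3][2] = 3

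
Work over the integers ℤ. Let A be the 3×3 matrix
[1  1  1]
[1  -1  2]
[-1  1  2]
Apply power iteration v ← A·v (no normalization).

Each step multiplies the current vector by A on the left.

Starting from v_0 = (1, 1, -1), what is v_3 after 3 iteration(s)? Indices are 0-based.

v_3 = (-11, -16, -12)

v_0 = (1, 1, -1).
v_1 = A·v_0 = (1, -2, -2).
v_2 = A·v_1 = (-3, -1, -7).
v_3 = A·v_2 = (-11, -16, -12).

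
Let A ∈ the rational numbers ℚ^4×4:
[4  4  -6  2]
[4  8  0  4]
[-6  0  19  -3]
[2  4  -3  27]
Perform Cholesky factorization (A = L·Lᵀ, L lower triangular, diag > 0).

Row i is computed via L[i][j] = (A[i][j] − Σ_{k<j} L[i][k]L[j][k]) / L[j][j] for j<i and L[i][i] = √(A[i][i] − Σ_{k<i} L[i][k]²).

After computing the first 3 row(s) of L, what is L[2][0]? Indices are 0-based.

L[2][0] = -3

Step 1: L[0][0] = √(4) = 2.
  L[1][0] = (4) / L[0][0] = 2.
Step 2: L[1][1] = √(4) = 2.
  L[2][0] = (-6) / L[0][0] = -3.
  L[2][1] = (6) / L[1][1] = 3.
Step 3: L[2][2] = √(1) = 1.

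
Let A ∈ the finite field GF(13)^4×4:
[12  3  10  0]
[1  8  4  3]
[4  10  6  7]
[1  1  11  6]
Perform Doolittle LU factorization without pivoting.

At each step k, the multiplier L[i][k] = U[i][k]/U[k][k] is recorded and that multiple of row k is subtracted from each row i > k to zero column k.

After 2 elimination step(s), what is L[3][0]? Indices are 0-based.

[col 0] pivot 12
  R1 -= 12*R0 → (0, 11, 1, 3)  (L[1][0] := 12)
  R2 -= 9*R0 → (0, 9, 7, 7)  (L[2][0] := 9)
  R3 -= 12*R0 → (0, 4, 8, 6)  (L[3][0] := 12)
[col 1] pivot 11
  R2 -= 2*R1 → (0, 0, 5, 1)  (L[2][1] := 2)
  R3 -= 11*R1 → (0, 0, 10, 12)  (L[3][1] := 11)

L[3][0] = 12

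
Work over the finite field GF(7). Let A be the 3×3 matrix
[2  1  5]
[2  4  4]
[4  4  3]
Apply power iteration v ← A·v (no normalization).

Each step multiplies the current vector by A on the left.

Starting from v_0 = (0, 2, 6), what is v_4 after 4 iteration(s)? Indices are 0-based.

v_4 = (4, 6, 2)

v_0 = (0, 2, 6).
v_1 = A·v_0 = (4, 4, 5).
v_2 = A·v_1 = (2, 2, 5).
v_3 = A·v_2 = (3, 4, 3).
v_4 = A·v_3 = (4, 6, 2).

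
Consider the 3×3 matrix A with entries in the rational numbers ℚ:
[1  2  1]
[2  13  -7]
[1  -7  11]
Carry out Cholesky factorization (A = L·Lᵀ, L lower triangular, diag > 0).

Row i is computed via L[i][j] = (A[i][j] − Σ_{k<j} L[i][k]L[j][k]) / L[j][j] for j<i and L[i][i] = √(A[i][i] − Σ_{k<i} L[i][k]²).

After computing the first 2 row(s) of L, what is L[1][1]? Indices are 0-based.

Step 1: L[0][0] = √(1) = 1.
  L[1][0] = (2) / L[0][0] = 2.
Step 2: L[1][1] = √(9) = 3.

L[1][1] = 3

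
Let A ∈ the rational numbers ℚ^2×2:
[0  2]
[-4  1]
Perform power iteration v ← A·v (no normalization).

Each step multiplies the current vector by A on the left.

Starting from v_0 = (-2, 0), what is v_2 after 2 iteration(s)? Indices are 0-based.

v_2 = (16, 8)

v_0 = (-2, 0).
v_1 = A·v_0 = (0, 8).
v_2 = A·v_1 = (16, 8).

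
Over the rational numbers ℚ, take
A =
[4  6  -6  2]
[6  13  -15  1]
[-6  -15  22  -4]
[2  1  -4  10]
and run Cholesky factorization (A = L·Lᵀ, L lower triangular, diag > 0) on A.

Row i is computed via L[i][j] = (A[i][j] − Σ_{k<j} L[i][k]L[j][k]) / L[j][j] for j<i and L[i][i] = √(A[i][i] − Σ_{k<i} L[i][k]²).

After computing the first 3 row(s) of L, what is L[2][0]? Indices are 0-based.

L[2][0] = -3

Step 1: L[0][0] = √(4) = 2.
  L[1][0] = (6) / L[0][0] = 3.
Step 2: L[1][1] = √(4) = 2.
  L[2][0] = (-6) / L[0][0] = -3.
  L[2][1] = (-6) / L[1][1] = -3.
Step 3: L[2][2] = √(4) = 2.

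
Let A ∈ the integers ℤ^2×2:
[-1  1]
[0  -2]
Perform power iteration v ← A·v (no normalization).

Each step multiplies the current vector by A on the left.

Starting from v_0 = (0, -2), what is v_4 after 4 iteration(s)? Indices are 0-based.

v_4 = (30, -32)

v_0 = (0, -2).
v_1 = A·v_0 = (-2, 4).
v_2 = A·v_1 = (6, -8).
v_3 = A·v_2 = (-14, 16).
v_4 = A·v_3 = (30, -32).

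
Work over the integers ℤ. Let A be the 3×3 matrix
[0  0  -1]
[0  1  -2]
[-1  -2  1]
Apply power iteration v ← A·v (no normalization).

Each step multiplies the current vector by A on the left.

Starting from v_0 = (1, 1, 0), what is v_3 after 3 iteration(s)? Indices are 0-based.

v_3 = (5, 17, -22)

v_0 = (1, 1, 0).
v_1 = A·v_0 = (0, 1, -3).
v_2 = A·v_1 = (3, 7, -5).
v_3 = A·v_2 = (5, 17, -22).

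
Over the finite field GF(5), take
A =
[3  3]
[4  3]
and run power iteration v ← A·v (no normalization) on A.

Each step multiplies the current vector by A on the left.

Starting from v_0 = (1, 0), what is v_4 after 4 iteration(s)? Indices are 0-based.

v_4 = (3, 3)

v_0 = (1, 0).
v_1 = A·v_0 = (3, 4).
v_2 = A·v_1 = (1, 4).
v_3 = A·v_2 = (0, 1).
v_4 = A·v_3 = (3, 3).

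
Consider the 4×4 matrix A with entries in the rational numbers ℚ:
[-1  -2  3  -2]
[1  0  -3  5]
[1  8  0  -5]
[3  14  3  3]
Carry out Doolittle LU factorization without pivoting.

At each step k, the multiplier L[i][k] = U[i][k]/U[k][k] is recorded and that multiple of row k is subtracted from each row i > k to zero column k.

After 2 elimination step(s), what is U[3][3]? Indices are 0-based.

k=0: U[0][0]=-1
  eliminate (1,0): mult=-1, new row 1: (0, -2, 0, 3); set L[1][0]=-1
  eliminate (2,0): mult=-1, new row 2: (0, 6, 3, -7); set L[2][0]=-1
  eliminate (3,0): mult=-3, new row 3: (0, 8, 12, -3); set L[3][0]=-3
k=1: U[1][1]=-2
  eliminate (2,1): mult=-3, new row 2: (0, 0, 3, 2); set L[2][1]=-3
  eliminate (3,1): mult=-4, new row 3: (0, 0, 12, 9); set L[3][1]=-4

U[3][3] = 9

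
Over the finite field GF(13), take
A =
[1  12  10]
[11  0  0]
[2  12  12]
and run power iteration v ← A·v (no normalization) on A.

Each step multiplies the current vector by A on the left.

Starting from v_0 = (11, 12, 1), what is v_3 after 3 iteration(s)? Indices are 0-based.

v_0 = (11, 12, 1).
v_1 = A·v_0 = (9, 4, 9).
v_2 = A·v_1 = (4, 8, 5).
v_3 = A·v_2 = (7, 5, 8).

v_3 = (7, 5, 8)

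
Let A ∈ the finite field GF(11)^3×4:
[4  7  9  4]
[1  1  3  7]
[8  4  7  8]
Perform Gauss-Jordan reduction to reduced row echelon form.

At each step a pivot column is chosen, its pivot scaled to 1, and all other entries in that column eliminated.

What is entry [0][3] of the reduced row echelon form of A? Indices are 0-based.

M[0][3] = 5

step 1: normalize row 0 (÷4) = (1, 10, 5, 1)
  row 1: subtract 1×row0 = (0, 2, 9, 6)
  row 2: subtract 8×row0 = (0, 1, 0, 0)
step 2: normalize row 1 (÷2) = (0, 1, 10, 3)
  row 0: subtract 10×row1 = (1, 0, 4, 4)
  row 2: subtract 1×row1 = (0, 0, 1, 8)
step 3: normalize row 2 (÷1) = (0, 0, 1, 8)
  row 0: subtract 4×row2 = (1, 0, 0, 5)
  row 1: subtract 10×row2 = (0, 1, 0, 0)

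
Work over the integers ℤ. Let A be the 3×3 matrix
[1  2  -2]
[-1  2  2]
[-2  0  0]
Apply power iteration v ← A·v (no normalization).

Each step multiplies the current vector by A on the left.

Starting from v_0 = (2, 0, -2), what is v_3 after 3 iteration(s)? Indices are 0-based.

v_3 = (-26, -78, -4)

v_0 = (2, 0, -2).
v_1 = A·v_0 = (6, -6, -4).
v_2 = A·v_1 = (2, -26, -12).
v_3 = A·v_2 = (-26, -78, -4).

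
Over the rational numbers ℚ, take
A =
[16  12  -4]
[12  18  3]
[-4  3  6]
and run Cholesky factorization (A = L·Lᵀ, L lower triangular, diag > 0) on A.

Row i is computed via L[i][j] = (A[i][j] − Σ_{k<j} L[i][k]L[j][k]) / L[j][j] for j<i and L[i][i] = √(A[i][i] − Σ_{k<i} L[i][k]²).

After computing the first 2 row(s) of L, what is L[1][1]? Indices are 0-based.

L[1][1] = 3

Step 1: L[0][0] = √(16) = 4.
  L[1][0] = (12) / L[0][0] = 3.
Step 2: L[1][1] = √(9) = 3.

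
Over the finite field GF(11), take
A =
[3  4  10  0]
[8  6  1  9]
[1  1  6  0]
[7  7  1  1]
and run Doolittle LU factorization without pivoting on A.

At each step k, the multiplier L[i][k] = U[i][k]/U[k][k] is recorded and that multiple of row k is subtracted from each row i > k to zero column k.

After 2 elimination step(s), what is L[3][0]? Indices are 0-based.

[col 0] pivot 3
  R1 -= 10*R0 → (0, 10, 0, 9)  (L[1][0] := 10)
  R2 -= 4*R0 → (0, 7, 10, 0)  (L[2][0] := 4)
  R3 -= 6*R0 → (0, 5, 7, 1)  (L[3][0] := 6)
[col 1] pivot 10
  R2 -= 4*R1 → (0, 0, 10, 8)  (L[2][1] := 4)
  R3 -= 6*R1 → (0, 0, 7, 2)  (L[3][1] := 6)

L[3][0] = 6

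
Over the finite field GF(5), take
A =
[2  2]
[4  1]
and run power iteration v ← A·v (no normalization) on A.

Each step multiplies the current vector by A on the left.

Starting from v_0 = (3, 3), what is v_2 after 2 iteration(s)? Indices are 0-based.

v_2 = (4, 3)

v_0 = (3, 3).
v_1 = A·v_0 = (2, 0).
v_2 = A·v_1 = (4, 3).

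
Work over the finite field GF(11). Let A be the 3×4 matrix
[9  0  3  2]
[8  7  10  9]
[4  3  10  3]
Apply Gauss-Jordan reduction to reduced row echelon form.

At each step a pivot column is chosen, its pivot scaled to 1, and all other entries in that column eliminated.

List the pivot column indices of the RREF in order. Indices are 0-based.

pivot columns: 0, 1, 2

[1] R0 /= 9  ⇒  (1, 0, 4, 10)
     R1 -= 8·R0  ⇒  (0, 7, 0, 6)
     R2 -= 4·R0  ⇒  (0, 3, 5, 7)
[2] R1 /= 7  ⇒  (0, 1, 0, 4)
     R2 -= 3·R1  ⇒  (0, 0, 5, 6)
[3] R2 /= 5  ⇒  (0, 0, 1, 10)
     R0 -= 4·R2  ⇒  (1, 0, 0, 3)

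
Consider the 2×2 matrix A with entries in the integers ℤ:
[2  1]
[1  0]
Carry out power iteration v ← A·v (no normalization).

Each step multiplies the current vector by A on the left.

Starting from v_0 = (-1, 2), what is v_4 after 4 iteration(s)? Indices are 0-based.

v_0 = (-1, 2).
v_1 = A·v_0 = (0, -1).
v_2 = A·v_1 = (-1, 0).
v_3 = A·v_2 = (-2, -1).
v_4 = A·v_3 = (-5, -2).

v_4 = (-5, -2)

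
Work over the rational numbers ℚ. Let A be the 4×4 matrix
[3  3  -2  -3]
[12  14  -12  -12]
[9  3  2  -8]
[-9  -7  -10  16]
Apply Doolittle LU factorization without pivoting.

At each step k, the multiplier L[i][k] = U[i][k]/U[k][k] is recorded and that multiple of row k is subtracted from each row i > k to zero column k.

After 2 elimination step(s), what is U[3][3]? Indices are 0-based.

U[3][3] = 7

k=0: U[0][0]=3
  eliminate (1,0): mult=4, new row 1: (0, 2, -4, 0); set L[1][0]=4
  eliminate (2,0): mult=3, new row 2: (0, -6, 8, 1); set L[2][0]=3
  eliminate (3,0): mult=-3, new row 3: (0, 2, -16, 7); set L[3][0]=-3
k=1: U[1][1]=2
  eliminate (2,1): mult=-3, new row 2: (0, 0, -4, 1); set L[2][1]=-3
  eliminate (3,1): mult=1, new row 3: (0, 0, -12, 7); set L[3][1]=1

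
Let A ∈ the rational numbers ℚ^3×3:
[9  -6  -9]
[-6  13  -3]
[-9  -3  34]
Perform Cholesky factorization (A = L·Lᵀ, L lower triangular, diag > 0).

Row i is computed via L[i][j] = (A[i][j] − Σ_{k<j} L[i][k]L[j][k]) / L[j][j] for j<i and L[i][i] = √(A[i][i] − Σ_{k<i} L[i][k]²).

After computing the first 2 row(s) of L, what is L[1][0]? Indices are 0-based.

Step 1: L[0][0] = √(9) = 3.
  L[1][0] = (-6) / L[0][0] = -2.
Step 2: L[1][1] = √(9) = 3.

L[1][0] = -2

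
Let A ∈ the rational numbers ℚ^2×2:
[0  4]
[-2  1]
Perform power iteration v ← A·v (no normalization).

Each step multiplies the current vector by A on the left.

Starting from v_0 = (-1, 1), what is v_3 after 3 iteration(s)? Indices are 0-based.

v_0 = (-1, 1).
v_1 = A·v_0 = (4, 3).
v_2 = A·v_1 = (12, -5).
v_3 = A·v_2 = (-20, -29).

v_3 = (-20, -29)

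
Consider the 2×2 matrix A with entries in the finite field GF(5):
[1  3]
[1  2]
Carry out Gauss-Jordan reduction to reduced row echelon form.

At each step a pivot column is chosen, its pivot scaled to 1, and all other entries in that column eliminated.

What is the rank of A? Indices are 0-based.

pivot(0,0)=1: scale R0 → (1, 3)
  clear (1,0): R1 −= (1)R0 → (0, 4)
pivot(1,1)=4: scale R1 → (0, 1)
  clear (0,1): R0 −= (3)R1 → (1, 0)

rank = 2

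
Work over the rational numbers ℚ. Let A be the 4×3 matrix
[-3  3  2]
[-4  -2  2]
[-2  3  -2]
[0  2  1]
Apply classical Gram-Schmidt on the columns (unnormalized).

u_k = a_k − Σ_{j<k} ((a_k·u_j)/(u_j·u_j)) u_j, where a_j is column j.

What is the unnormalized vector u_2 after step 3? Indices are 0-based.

Step 1: u_0 = a_0 = (-3, -4, -2, 0).
Step 2: u_1 = a_1 − (-7/29)·u_0 = (66/29, -86/29, 73/29, 2).
Step 3: u_2 = a_2 − (-10/29)·u_0 − (-128/705)·u_1 = (324/235, 58/705, -1574/705, 961/705).

u_2 = (324/235, 58/705, -1574/705, 961/705)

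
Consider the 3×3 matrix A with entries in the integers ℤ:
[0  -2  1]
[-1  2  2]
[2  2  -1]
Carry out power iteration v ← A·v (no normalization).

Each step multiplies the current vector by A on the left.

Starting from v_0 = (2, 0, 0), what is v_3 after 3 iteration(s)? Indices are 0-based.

v_3 = (-16, -16, 32)

v_0 = (2, 0, 0).
v_1 = A·v_0 = (0, -2, 4).
v_2 = A·v_1 = (8, 4, -8).
v_3 = A·v_2 = (-16, -16, 32).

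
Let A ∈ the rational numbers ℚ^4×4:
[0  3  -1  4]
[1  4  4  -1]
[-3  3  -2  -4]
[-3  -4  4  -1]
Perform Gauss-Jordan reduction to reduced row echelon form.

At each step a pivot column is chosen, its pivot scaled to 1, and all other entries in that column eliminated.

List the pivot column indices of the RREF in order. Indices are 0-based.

step 1: exchange rows 0,1
step 1: normalize row 0 (÷1) = (1, 4, 4, -1)
  row 2: subtract -3×row0 = (0, 15, 10, -7)
  row 3: subtract -3×row0 = (0, 8, 16, -4)
step 2: normalize row 1 (÷3) = (0, 1, -1/3, 4/3)
  row 0: subtract 4×row1 = (1, 0, 16/3, -19/3)
  row 2: subtract 15×row1 = (0, 0, 15, -27)
  row 3: subtract 8×row1 = (0, 0, 56/3, -44/3)
step 3: normalize row 2 (÷15) = (0, 0, 1, -9/5)
  row 0: subtract 16/3×row2 = (1, 0, 0, 49/15)
  row 1: subtract -1/3×row2 = (0, 1, 0, 11/15)
  row 3: subtract 56/3×row2 = (0, 0, 0, 284/15)
step 4: normalize row 3 (÷284/15) = (0, 0, 0, 1)
  row 0: subtract 49/15×row3 = (1, 0, 0, 0)
  row 1: subtract 11/15×row3 = (0, 1, 0, 0)
  row 2: subtract -9/5×row3 = (0, 0, 1, 0)

pivot columns: 0, 1, 2, 3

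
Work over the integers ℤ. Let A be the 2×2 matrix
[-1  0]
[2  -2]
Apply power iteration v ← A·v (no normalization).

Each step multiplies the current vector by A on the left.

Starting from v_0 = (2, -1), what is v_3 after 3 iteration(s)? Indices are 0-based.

v_3 = (-2, 36)

v_0 = (2, -1).
v_1 = A·v_0 = (-2, 6).
v_2 = A·v_1 = (2, -16).
v_3 = A·v_2 = (-2, 36).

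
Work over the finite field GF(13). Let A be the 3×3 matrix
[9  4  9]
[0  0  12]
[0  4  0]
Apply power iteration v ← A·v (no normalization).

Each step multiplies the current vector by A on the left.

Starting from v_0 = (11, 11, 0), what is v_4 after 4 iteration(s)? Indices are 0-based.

v_4 = (9, 7, 0)

v_0 = (11, 11, 0).
v_1 = A·v_0 = (0, 0, 5).
v_2 = A·v_1 = (6, 8, 0).
v_3 = A·v_2 = (8, 0, 6).
v_4 = A·v_3 = (9, 7, 0).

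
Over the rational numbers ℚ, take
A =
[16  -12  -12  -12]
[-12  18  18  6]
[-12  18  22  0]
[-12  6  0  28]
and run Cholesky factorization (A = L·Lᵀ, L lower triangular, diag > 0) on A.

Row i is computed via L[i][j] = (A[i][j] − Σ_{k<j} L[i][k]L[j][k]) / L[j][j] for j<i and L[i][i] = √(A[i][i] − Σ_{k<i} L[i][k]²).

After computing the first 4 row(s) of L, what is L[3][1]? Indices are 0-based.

L[3][1] = -1

Step 1: L[0][0] = √(16) = 4.
  L[1][0] = (-12) / L[0][0] = -3.
Step 2: L[1][1] = √(9) = 3.
  L[2][0] = (-12) / L[0][0] = -3.
  L[2][1] = (9) / L[1][1] = 3.
Step 3: L[2][2] = √(4) = 2.
  L[3][0] = (-12) / L[0][0] = -3.
  L[3][1] = (-3) / L[1][1] = -1.
  L[3][2] = (-6) / L[2][2] = -3.
Step 4: L[3][3] = √(9) = 3.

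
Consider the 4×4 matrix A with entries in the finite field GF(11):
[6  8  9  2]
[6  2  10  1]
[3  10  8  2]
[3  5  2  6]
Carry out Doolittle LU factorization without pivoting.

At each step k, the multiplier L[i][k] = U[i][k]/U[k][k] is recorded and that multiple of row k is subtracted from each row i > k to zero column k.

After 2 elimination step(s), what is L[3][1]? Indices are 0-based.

L[3][1] = 9

k=0: U[0][0]=6
  eliminate (1,0): mult=1, new row 1: (0, 5, 1, 10); set L[1][0]=1
  eliminate (2,0): mult=6, new row 2: (0, 6, 9, 1); set L[2][0]=6
  eliminate (3,0): mult=6, new row 3: (0, 1, 3, 5); set L[3][0]=6
k=1: U[1][1]=5
  eliminate (2,1): mult=10, new row 2: (0, 0, 10, 0); set L[2][1]=10
  eliminate (3,1): mult=9, new row 3: (0, 0, 5, 3); set L[3][1]=9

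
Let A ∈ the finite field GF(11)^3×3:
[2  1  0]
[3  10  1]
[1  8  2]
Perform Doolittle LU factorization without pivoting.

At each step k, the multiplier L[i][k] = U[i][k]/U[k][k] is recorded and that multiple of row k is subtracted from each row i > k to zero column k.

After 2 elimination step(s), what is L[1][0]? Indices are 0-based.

L[1][0] = 7

Step 1: pivot at (0,0) is 2.
  row1 ← row1 − (7)·row0  ⇒  L[1][0]=7, U row1=(0, 3, 1)
  row2 ← row2 − (6)·row0  ⇒  L[2][0]=6, U row2=(0, 2, 2)
Step 2: pivot at (1,1) is 3.
  row2 ← row2 − (8)·row1  ⇒  L[2][1]=8, U row2=(0, 0, 5)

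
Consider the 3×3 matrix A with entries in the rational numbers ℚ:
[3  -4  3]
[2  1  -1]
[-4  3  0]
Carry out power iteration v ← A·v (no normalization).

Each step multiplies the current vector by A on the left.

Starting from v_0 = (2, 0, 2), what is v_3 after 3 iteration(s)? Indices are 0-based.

v_3 = (-250, 84, 86)

v_0 = (2, 0, 2).
v_1 = A·v_0 = (12, 2, -8).
v_2 = A·v_1 = (4, 34, -42).
v_3 = A·v_2 = (-250, 84, 86).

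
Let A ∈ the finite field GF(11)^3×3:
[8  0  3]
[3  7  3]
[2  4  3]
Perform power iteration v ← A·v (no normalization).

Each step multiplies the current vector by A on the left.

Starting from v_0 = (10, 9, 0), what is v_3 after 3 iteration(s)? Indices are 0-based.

v_0 = (10, 9, 0).
v_1 = A·v_0 = (3, 5, 1).
v_2 = A·v_1 = (5, 3, 7).
v_3 = A·v_2 = (6, 2, 10).

v_3 = (6, 2, 10)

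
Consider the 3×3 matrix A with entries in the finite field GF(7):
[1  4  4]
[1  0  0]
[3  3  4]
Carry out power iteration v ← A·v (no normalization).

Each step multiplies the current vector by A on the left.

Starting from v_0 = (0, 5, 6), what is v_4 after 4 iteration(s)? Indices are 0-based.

v_4 = (1, 2, 1)

v_0 = (0, 5, 6).
v_1 = A·v_0 = (2, 0, 4).
v_2 = A·v_1 = (4, 2, 1).
v_3 = A·v_2 = (2, 4, 1).
v_4 = A·v_3 = (1, 2, 1).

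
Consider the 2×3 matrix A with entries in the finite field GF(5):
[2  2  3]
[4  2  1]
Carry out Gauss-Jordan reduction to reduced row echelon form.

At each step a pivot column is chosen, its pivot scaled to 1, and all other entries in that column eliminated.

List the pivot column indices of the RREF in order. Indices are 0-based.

pivot(0,0)=2: scale R0 → (1, 1, 4)
  clear (1,0): R1 −= (4)R0 → (0, 3, 0)
pivot(1,1)=3: scale R1 → (0, 1, 0)
  clear (0,1): R0 −= (1)R1 → (1, 0, 4)

pivot columns: 0, 1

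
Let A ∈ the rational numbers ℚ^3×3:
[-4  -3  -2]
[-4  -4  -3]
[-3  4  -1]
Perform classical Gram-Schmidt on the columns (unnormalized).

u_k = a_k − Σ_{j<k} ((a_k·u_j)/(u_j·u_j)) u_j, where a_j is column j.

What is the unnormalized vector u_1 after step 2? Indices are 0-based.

Step 1: u_0 = a_0 = (-4, -4, -3).
Step 2: u_1 = a_1 − (16/41)·u_0 = (-59/41, -100/41, 212/41).

u_1 = (-59/41, -100/41, 212/41)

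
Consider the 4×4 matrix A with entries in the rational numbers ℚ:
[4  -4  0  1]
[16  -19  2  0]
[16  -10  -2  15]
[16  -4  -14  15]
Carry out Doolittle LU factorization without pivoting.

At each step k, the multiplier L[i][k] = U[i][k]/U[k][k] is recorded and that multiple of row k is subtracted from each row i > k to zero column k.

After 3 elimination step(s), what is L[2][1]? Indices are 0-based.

L[2][1] = -2

[col 0] pivot 4
  R1 -= 4*R0 → (0, -3, 2, -4)  (L[1][0] := 4)
  R2 -= 4*R0 → (0, 6, -2, 11)  (L[2][0] := 4)
  R3 -= 4*R0 → (0, 12, -14, 11)  (L[3][0] := 4)
[col 1] pivot -3
  R2 -= -2*R1 → (0, 0, 2, 3)  (L[2][1] := -2)
  R3 -= -4*R1 → (0, 0, -6, -5)  (L[3][1] := -4)
[col 2] pivot 2
  R3 -= -3*R2 → (0, 0, 0, 4)  (L[3][2] := -3)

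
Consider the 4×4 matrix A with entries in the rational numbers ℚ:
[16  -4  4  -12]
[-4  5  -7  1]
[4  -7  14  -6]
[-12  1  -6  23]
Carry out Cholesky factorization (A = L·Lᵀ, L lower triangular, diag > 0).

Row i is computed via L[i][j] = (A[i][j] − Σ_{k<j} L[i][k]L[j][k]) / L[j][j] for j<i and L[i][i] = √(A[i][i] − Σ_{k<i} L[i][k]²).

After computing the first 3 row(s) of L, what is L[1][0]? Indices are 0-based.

L[1][0] = -1

Step 1: L[0][0] = √(16) = 4.
  L[1][0] = (-4) / L[0][0] = -1.
Step 2: L[1][1] = √(4) = 2.
  L[2][0] = (4) / L[0][0] = 1.
  L[2][1] = (-6) / L[1][1] = -3.
Step 3: L[2][2] = √(4) = 2.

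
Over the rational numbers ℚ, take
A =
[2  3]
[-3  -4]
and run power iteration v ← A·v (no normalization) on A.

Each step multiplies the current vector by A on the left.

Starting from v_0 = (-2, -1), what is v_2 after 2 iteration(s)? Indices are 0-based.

v_2 = (16, -19)

v_0 = (-2, -1).
v_1 = A·v_0 = (-7, 10).
v_2 = A·v_1 = (16, -19).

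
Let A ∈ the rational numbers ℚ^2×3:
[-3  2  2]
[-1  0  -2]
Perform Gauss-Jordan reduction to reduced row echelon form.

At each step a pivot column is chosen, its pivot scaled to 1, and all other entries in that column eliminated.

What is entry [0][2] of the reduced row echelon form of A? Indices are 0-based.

M[0][2] = 2

step 1: normalize row 0 (÷-3) = (1, -2/3, -2/3)
  row 1: subtract -1×row0 = (0, -2/3, -8/3)
step 2: normalize row 1 (÷-2/3) = (0, 1, 4)
  row 0: subtract -2/3×row1 = (1, 0, 2)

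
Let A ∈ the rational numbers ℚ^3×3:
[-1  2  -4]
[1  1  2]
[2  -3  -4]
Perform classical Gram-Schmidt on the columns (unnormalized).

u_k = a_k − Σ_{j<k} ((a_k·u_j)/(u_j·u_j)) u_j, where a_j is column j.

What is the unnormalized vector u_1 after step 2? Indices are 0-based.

Step 1: u_0 = a_0 = (-1, 1, 2).
Step 2: u_1 = a_1 − (-7/6)·u_0 = (5/6, 13/6, -2/3).

u_1 = (5/6, 13/6, -2/3)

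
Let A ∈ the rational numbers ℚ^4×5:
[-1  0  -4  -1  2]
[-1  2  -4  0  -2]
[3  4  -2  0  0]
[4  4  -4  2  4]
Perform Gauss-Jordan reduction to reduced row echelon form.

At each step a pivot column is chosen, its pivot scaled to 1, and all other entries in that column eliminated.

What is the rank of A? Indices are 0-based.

[1] R0 /= -1  ⇒  (1, 0, 4, 1, -2)
     R1 -= -1·R0  ⇒  (0, 2, 0, 1, -4)
     R2 -= 3·R0  ⇒  (0, 4, -14, -3, 6)
     R3 -= 4·R0  ⇒  (0, 4, -20, -2, 12)
[2] R1 /= 2  ⇒  (0, 1, 0, 1/2, -2)
     R2 -= 4·R1  ⇒  (0, 0, -14, -5, 14)
     R3 -= 4·R1  ⇒  (0, 0, -20, -4, 20)
[3] R2 /= -14  ⇒  (0, 0, 1, 5/14, -1)
     R0 -= 4·R2  ⇒  (1, 0, 0, -3/7, 2)
     R3 -= -20·R2  ⇒  (0, 0, 0, 22/7, 0)
[4] R3 /= 22/7  ⇒  (0, 0, 0, 1, 0)
     R0 -= -3/7·R3  ⇒  (1, 0, 0, 0, 2)
     R1 -= 1/2·R3  ⇒  (0, 1, 0, 0, -2)
     R2 -= 5/14·R3  ⇒  (0, 0, 1, 0, -1)

rank = 4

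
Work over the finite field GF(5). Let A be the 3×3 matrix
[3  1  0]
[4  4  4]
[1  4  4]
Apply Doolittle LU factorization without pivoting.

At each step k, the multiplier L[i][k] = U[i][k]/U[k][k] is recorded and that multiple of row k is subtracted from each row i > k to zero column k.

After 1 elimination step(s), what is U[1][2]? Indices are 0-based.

[col 0] pivot 3
  R1 -= 3*R0 → (0, 1, 4)  (L[1][0] := 3)
  R2 -= 2*R0 → (0, 2, 4)  (L[2][0] := 2)

U[1][2] = 4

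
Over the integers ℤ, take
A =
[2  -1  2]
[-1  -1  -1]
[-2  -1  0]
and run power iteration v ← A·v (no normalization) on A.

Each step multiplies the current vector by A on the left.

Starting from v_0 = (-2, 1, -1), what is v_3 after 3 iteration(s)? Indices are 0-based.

v_3 = (2, -4, 18)

v_0 = (-2, 1, -1).
v_1 = A·v_0 = (-7, 2, 3).
v_2 = A·v_1 = (-10, 2, 12).
v_3 = A·v_2 = (2, -4, 18).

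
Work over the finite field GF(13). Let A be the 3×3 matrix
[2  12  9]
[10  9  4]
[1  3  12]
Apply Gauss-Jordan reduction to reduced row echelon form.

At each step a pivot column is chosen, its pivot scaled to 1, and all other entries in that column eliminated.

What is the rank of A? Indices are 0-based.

step 1: normalize row 0 (÷2) = (1, 6, 11)
  row 1: subtract 10×row0 = (0, 1, 11)
  row 2: subtract 1×row0 = (0, 10, 1)
step 2: normalize row 1 (÷1) = (0, 1, 11)
  row 0: subtract 6×row1 = (1, 0, 10)
  row 2: subtract 10×row1 = (0, 0, 8)
step 3: normalize row 2 (÷8) = (0, 0, 1)
  row 0: subtract 10×row2 = (1, 0, 0)
  row 1: subtract 11×row2 = (0, 1, 0)

rank = 3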